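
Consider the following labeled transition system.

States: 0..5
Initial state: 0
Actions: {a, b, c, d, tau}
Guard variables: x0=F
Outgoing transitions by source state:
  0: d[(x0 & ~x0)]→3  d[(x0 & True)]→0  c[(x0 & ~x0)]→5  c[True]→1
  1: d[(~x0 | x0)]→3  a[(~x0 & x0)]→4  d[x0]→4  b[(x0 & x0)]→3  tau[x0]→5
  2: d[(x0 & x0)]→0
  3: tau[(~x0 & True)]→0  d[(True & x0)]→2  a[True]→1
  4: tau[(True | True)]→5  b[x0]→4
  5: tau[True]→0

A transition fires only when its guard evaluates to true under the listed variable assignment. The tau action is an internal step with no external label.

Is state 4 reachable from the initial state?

Answer: UNREACHABLE

Working:
Guard filter leaves 6 enabled edge(s).
Layer 0: {0}
Layer 1: {1}  total {0,1}
Layer 2: {3}  total {0,1,3}
R = {0,1,3}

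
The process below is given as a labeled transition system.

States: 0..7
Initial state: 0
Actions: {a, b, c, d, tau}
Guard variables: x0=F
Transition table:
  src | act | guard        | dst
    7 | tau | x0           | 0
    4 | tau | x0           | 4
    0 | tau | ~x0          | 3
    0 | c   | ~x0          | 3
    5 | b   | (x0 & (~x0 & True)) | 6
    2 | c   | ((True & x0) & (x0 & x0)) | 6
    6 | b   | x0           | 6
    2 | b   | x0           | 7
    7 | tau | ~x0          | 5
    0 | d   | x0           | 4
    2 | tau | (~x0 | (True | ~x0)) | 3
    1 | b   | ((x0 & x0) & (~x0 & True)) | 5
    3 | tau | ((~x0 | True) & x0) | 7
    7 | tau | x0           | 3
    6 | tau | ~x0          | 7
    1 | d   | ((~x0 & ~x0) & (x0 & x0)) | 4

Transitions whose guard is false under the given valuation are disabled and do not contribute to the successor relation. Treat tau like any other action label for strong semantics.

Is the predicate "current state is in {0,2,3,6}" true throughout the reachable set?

Answer: INVARIANT HOLDS

Analysis:
Allowed set {0,2,3,6}
Reach set: {0,3}
  0: ✓
  3: ✓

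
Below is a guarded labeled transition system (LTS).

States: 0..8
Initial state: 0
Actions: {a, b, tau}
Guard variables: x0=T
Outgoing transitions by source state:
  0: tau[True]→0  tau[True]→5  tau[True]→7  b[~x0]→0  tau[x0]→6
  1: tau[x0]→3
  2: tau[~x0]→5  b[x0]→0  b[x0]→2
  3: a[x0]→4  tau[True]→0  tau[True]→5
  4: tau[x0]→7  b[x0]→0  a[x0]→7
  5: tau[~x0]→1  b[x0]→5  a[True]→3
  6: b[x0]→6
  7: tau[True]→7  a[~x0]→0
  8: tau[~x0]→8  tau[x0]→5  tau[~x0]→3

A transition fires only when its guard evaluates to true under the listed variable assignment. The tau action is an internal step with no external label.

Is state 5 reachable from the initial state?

Answer: REACHABLE

Analysis:
Guard filter leaves 18 enabled edge(s).
L0 = {0}
L1 = {5,6,7}  cumulative {0,5,6,7}
L2 = {3}  cumulative {0,3,5,6,7}
L3 = {4}  cumulative {0,3,4,5,6,7}
Reach set: {0,3,4,5,6,7}
witness 5: tau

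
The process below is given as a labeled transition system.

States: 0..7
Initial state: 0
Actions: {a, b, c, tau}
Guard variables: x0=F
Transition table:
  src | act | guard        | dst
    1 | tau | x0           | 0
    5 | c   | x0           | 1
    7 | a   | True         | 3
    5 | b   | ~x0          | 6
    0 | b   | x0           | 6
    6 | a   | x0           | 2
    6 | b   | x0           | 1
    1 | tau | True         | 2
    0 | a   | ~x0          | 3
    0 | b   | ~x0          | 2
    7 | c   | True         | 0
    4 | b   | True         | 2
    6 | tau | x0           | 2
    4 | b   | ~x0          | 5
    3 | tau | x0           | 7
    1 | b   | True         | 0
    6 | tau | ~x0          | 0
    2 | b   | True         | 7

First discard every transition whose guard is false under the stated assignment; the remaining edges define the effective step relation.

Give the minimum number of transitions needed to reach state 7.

Answer: 2

Working:
Layered search for 7:
  Layer 0: {0}
  Layer 1: {2,3}
  Layer 2: {7}
7 enters at depth 2; path b·b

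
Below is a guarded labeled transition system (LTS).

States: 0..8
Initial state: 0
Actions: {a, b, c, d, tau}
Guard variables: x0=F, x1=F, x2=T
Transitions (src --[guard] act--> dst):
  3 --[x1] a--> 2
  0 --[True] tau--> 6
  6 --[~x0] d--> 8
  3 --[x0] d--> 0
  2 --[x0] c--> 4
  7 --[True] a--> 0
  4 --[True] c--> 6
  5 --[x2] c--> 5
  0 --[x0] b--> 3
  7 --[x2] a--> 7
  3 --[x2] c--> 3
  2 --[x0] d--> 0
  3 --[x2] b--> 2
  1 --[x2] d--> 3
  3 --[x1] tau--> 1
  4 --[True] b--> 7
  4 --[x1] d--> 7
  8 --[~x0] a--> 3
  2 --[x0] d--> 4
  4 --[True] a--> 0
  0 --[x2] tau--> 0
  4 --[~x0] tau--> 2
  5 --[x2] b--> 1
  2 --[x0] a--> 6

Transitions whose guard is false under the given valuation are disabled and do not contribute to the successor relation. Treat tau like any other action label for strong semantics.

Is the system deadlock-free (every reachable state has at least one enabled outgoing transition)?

Answer: DEADLOCK at state 2

Trace:
Reachable = {0,2,3,6,8}
  0: tau→0  tau→6  [2 exit(s)]
  2: ∅  [STUCK]
  3: b→2  c→3  [2 exit(s)]
  6: d→8  [1 exit(s)]
  8: a→3  [1 exit(s)]
witness 2: tau·d·a·b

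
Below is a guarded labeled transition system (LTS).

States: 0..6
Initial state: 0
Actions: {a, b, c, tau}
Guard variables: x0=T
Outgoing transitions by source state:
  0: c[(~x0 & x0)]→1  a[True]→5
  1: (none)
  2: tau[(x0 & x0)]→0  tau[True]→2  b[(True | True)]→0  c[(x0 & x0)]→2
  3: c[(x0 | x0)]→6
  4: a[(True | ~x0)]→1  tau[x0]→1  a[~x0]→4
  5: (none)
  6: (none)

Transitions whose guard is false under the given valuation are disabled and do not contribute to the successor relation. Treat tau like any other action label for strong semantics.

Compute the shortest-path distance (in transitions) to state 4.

Breadth-first toward 4:
  Layer 0: {0}
  Layer 1: {5}
4 never appears.

Answer: UNREACHABLE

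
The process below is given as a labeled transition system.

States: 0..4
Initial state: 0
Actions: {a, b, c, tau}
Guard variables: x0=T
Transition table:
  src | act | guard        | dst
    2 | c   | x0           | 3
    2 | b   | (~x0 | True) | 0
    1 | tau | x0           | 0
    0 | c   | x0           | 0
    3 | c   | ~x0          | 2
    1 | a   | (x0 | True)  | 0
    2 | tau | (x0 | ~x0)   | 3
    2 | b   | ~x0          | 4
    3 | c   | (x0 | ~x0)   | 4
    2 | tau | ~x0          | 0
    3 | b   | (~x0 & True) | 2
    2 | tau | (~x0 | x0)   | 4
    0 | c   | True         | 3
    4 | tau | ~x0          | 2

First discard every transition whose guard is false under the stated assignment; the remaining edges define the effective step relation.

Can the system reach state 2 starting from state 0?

Answer: UNREACHABLE

Trace:
After dropping false guards: 9 live edges.
L0 = {0}
L1 = {3}  total {0,3}
L2 = {4}  total {0,3,4}
R = {0,3,4}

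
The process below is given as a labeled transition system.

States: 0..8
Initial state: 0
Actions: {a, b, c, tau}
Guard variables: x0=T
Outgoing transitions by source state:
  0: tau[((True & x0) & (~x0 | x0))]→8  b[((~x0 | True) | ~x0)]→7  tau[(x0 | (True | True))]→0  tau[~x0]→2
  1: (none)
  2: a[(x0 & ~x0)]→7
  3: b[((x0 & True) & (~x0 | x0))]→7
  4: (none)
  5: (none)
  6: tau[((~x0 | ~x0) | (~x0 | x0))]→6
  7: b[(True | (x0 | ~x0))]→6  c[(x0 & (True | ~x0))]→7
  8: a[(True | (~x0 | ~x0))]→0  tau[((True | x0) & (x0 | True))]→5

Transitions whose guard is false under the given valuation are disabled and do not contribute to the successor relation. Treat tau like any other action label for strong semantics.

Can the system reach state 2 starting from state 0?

9 transition(s) survive guard evaluation.
Layer 0: {0}
Layer 1: {7,8}  total {0,7,8}
Layer 2: {5,6}  total {0,5,6,7,8}
Reach set: {0,5,6,7,8}

Answer: UNREACHABLE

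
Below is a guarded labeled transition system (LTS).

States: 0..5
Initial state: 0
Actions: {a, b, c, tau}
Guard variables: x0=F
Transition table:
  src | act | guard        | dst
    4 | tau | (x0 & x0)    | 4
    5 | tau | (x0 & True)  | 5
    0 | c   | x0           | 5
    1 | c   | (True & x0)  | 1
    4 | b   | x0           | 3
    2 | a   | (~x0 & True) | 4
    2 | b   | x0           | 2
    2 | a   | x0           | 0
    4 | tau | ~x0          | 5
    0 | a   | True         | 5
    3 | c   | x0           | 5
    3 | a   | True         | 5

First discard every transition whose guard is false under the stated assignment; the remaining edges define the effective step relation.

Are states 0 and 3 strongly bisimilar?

Answer: BISIMILAR

Analysis:
Compute ~ classes (split until stable):
  π0 = {{0,1,2,3,4,5}}
  π1 = {{0,2,3},{1,5},{4}}
  π2 = {{0,3},{1,5},{2},{4}}
4 equivalence class(es) (converged in 3)
class of 0: {0,3}; class of 3: {0,3}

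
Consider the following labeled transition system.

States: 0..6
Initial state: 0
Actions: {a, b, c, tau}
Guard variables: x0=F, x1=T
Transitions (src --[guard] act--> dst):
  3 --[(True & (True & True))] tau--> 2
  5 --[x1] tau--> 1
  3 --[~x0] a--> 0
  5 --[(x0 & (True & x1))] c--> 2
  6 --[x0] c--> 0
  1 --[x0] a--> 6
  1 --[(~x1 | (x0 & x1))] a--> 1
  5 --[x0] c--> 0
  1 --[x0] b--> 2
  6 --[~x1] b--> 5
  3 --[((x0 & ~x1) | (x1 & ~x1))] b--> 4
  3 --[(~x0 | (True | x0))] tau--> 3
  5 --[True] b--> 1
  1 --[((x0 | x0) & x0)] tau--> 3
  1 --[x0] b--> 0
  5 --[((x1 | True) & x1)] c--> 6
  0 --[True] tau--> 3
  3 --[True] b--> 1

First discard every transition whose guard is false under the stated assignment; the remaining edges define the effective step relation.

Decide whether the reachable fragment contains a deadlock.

Answer: DEADLOCK at state 1

Trace:
Reachable = {0,1,2,3}
  0: tau→3  [1 exit(s)]
  1: ∅  [no exit]
  2: ∅  [no exit]
  3: a→0  b→1  tau→2  tau→3  [4 exit(s)]
witness 1: tau·b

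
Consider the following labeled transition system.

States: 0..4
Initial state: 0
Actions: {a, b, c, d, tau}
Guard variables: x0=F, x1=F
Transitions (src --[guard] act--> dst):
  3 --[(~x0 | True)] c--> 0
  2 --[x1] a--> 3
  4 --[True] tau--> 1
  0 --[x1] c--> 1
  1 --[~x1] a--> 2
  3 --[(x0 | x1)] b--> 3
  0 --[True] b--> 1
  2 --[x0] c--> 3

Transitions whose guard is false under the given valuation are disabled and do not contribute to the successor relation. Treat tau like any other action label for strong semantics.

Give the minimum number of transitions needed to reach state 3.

BFS to 3:
  Layer 0: {0}
  Layer 1: {1}
  Layer 2: {2}
3 never appears.

Answer: UNREACHABLE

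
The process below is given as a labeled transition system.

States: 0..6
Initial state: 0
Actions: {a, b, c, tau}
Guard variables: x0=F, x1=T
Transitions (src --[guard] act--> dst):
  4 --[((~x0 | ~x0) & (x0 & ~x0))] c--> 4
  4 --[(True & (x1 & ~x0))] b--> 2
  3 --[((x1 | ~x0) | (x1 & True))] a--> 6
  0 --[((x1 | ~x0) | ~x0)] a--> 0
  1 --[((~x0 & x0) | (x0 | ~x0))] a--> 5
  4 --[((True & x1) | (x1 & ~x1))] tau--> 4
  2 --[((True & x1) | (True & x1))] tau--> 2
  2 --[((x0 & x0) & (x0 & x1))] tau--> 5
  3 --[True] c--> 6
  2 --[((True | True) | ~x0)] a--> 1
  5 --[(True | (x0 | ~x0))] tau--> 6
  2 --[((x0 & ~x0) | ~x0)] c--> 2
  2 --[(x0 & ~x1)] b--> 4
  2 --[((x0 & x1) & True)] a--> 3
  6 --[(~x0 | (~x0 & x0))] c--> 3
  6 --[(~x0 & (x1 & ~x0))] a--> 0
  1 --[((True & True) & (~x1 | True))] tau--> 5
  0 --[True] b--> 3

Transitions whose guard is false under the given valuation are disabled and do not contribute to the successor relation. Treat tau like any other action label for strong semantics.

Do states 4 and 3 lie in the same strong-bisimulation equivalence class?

Answer: NOT BISIMILAR

Analysis:
Compute ~ classes (split until stable):
  π0 = {{0,1,2,3,4,5,6}}
  π1 = {{0},{1},{2},{3,6},{4},{5}}
  π2 = {{0},{1},{2},{3},{4},{5},{6}}
Fixed point at round 3; 7 class(es).
class of 4: {4}; class of 3: {3}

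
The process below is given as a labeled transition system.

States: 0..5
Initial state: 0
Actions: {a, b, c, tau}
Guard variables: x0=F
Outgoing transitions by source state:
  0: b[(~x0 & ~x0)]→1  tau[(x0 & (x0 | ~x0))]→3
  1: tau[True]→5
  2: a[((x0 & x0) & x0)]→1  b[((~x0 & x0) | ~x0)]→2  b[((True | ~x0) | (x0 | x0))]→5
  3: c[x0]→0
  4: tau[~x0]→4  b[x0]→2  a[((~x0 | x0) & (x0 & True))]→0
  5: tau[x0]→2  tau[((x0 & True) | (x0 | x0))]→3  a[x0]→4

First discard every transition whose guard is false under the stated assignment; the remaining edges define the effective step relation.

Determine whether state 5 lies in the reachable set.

Answer: REACHABLE

Trace:
5 transition(s) survive guard evaluation.
depth 0: {0}
depth 1: {1}  cumulative {0,1}
depth 2: {5}  cumulative {0,1,5}
Reachable = {0,1,5}
Path to 5: b·tau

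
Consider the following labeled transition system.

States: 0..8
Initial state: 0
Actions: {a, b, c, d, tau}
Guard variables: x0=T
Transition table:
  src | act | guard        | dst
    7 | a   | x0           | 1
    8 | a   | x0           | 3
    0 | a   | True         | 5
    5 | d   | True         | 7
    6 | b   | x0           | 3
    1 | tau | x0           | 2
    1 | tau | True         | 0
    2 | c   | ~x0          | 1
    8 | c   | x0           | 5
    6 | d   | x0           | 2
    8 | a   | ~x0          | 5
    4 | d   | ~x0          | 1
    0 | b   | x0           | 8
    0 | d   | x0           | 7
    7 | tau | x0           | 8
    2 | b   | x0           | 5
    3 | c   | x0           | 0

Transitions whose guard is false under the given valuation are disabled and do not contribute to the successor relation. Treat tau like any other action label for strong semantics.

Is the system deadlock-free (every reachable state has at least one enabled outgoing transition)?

Reachable = {0,1,2,3,5,7,8}
  0: a→5  b→8  d→7  [3 exit(s)]
  1: tau→0  tau→2  [2 exit(s)]
  2: b→5  [1 exit(s)]
  3: c→0  [1 exit(s)]
  5: d→7  [1 exit(s)]
  7: a→1  tau→8  [2 exit(s)]
  8: a→3  c→5  [2 exit(s)]

Answer: DEADLOCK-FREE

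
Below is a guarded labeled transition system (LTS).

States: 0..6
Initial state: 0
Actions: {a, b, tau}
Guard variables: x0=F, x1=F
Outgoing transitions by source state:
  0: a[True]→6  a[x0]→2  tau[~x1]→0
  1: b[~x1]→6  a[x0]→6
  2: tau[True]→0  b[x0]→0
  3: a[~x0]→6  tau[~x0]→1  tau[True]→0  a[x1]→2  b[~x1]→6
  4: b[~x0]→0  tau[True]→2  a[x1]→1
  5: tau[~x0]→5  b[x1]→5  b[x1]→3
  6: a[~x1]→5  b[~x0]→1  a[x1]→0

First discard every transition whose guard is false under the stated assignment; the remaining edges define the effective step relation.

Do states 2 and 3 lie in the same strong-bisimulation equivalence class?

Refine partition for ~:
  P[0] = {{0,1,2,3,4,5,6}}
  P[1] = {{0},{1},{2,5},{3},{4},{6}}
  P[2] = {{0},{1},{2},{3},{4},{5},{6}}
stable after 3 split(s): 7 block(s)
class of 2: {2}; class of 3: {3}

Answer: NOT BISIMILAR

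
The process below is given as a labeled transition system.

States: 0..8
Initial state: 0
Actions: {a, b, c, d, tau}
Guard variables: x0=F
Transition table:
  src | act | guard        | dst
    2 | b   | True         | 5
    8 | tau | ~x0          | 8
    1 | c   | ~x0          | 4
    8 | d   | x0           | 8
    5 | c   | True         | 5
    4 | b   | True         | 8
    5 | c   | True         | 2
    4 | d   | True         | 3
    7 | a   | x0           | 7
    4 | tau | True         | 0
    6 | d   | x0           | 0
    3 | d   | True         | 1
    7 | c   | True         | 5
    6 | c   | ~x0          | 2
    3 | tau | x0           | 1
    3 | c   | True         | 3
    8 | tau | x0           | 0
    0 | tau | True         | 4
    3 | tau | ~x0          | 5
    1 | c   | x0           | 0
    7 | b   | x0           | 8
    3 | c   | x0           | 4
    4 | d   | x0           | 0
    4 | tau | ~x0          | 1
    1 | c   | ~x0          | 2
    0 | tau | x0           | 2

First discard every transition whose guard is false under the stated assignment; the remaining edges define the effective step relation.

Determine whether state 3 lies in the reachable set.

Answer: REACHABLE

Analysis:
Guard filter leaves 16 enabled edge(s).
L0 = {0}
L1 = {4}  cumulative {0,4}
L2 = {1,3,8}  cumulative {0,1,3,4,8}
L3 = {2,5}  cumulative {0,1,2,3,4,5,8}
Reachable = {0,1,2,3,4,5,8}
trace reaching 3: tau·d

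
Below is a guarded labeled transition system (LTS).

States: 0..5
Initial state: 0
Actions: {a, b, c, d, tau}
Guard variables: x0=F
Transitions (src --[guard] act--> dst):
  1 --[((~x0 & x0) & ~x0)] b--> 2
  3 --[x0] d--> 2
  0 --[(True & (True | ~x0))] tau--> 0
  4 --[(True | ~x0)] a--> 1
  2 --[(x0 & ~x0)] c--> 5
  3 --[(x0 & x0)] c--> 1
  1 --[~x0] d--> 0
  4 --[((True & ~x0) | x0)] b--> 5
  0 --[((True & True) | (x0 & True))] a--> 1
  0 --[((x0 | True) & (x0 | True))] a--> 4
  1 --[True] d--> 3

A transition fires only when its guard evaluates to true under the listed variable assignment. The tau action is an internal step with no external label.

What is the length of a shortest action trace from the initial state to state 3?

Layered search for 3:
  Layer 0: {0}
  Layer 1: {1,4}
  Layer 2: {3,5}
depth(3)=2, e.g. a·d

Answer: 2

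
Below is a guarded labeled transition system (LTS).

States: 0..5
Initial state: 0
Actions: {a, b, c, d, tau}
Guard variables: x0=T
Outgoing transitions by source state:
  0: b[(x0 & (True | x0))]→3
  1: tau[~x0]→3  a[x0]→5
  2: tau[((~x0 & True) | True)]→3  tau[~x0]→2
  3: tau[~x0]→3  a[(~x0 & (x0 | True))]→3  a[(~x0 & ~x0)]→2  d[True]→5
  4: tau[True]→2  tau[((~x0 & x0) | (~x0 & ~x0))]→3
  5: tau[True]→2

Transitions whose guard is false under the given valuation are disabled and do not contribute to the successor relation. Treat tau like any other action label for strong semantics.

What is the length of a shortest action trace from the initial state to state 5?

Answer: 2

Analysis:
Breadth-first toward 5:
  depth 0: {0}
  depth 1: {3}
  depth 2: {5}
5 enters at depth 2; path b·d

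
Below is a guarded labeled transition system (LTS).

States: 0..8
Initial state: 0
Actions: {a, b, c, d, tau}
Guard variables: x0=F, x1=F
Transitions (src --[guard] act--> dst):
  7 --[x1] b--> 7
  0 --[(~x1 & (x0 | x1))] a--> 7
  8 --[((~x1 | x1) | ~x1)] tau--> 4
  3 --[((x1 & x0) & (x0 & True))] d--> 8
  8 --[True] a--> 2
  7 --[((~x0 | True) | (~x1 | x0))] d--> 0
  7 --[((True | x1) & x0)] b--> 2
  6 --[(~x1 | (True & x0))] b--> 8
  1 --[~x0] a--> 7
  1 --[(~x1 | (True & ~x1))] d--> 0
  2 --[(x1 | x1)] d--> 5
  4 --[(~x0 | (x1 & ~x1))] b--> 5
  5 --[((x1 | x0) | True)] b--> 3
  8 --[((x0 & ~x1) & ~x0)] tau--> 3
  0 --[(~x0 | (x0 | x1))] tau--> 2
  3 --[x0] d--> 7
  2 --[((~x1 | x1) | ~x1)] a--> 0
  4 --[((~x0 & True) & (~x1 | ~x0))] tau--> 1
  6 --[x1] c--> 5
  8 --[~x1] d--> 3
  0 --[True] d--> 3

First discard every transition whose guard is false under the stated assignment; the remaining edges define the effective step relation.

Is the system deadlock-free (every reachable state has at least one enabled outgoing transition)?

R = {0,2,3}
  0: d→3  tau→2  [2 exit(s)]
  2: a→0  [1 exit(s)]
  3: ∅  [no exit]
witness 3: d

Answer: DEADLOCK at state 3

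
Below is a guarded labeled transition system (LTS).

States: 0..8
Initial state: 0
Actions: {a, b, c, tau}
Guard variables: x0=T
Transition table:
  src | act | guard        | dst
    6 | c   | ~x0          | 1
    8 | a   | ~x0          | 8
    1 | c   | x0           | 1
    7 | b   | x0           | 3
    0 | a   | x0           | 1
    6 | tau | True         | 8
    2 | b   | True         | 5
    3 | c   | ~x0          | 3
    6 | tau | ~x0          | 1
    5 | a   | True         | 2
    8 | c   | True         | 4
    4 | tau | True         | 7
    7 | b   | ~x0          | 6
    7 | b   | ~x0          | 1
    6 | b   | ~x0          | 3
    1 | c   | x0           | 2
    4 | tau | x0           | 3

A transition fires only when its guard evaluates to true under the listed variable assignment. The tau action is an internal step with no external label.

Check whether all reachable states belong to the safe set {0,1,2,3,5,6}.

Answer: INVARIANT HOLDS

Analysis:
Safe = {0,1,2,3,5,6}
R = {0,1,2,5}
  0: safe
  1: safe
  2: safe
  5: safe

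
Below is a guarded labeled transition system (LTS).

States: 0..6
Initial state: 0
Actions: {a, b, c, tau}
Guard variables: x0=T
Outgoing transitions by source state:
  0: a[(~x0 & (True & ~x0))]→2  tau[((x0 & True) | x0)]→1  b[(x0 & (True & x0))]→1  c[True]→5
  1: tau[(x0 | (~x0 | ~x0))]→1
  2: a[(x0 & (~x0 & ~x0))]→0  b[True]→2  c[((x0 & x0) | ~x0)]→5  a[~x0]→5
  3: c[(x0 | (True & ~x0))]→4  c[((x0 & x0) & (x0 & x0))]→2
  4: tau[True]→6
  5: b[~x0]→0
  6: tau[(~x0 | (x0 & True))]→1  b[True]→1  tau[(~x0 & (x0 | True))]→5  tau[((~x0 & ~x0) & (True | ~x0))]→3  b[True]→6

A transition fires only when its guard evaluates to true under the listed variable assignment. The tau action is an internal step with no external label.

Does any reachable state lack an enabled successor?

Reachable = {0,1,5}
  0: b→1  c→5  tau→1  [3 out]
  1: tau→1  [1 out]
  5: ∅  [STUCK]
trace reaching 5: c

Answer: DEADLOCK at state 5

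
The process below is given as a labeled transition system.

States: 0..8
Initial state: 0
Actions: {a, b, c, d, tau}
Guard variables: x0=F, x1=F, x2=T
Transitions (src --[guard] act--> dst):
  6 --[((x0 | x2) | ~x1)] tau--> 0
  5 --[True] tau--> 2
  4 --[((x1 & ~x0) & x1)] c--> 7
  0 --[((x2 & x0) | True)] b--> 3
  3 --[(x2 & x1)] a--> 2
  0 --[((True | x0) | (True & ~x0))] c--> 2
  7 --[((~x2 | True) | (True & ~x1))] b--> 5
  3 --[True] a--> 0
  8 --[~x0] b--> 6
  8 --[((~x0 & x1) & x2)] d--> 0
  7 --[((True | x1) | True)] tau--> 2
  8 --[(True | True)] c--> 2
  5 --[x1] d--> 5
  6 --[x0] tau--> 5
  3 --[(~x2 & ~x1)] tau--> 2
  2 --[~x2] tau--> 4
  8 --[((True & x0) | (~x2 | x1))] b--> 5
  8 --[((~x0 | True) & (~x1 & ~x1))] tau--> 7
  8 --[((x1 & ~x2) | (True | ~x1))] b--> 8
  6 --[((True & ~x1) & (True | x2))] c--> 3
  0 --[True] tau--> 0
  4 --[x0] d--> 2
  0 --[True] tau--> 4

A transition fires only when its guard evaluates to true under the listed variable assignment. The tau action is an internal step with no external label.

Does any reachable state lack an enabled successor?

Reachable = {0,2,3,4}
  0: b→3  c→2  tau→0  tau→4  [4 out]
  2: ∅  [deadlock]
  3: a→0  [1 out]
  4: ∅  [deadlock]
Path to 2: c

Answer: DEADLOCK at state 2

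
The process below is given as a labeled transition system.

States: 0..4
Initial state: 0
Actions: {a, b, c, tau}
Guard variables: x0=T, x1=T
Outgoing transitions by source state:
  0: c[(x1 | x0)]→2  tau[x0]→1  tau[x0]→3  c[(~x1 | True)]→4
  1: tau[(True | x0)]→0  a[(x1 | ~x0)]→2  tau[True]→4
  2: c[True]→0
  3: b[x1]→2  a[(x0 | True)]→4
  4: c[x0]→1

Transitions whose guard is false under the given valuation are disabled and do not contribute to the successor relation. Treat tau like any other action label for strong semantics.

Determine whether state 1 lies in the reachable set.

11 transition(s) survive guard evaluation.
depth 0: {0}
depth 1: {1,2,3,4}  now seen {0,1,2,3,4}
R = {0,1,2,3,4}
trace reaching 1: tau

Answer: REACHABLE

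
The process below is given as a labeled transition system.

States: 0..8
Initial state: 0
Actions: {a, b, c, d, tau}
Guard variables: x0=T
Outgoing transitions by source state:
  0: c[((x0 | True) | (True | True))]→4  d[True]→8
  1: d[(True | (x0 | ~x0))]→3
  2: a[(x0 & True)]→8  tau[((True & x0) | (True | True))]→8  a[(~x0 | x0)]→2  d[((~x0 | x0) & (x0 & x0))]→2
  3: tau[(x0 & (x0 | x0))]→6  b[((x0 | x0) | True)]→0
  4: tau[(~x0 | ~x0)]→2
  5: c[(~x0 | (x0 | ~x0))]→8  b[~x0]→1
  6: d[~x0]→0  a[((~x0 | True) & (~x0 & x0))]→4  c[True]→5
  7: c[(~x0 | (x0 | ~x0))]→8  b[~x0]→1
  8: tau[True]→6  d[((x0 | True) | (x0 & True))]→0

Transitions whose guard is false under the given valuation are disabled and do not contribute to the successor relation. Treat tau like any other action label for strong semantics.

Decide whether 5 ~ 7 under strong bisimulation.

Answer: BISIMILAR

Trace:
Compute ~ classes (split until stable):
  P[0] = {{0,1,2,3,4,5,6,7,8}}
  P[1] = {{0},{1},{2},{3},{4},{5,6,7},{8}}
  P[2] = {{0},{1},{2},{3},{4},{5,7},{6},{8}}
Fixed point at round 3; 8 class(es).
[5]={5,7}  [7]={5,7}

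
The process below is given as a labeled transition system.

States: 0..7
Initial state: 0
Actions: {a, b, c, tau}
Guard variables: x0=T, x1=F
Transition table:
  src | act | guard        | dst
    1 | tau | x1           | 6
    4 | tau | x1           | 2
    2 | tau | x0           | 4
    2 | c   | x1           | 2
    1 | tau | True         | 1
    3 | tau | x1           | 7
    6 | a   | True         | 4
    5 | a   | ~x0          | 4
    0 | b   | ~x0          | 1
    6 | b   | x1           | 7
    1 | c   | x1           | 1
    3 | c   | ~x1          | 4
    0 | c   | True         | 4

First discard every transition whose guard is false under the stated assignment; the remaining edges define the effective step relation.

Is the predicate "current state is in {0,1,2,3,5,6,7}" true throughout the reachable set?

Allowed set {0,1,2,3,5,6,7}
Reach set: {0,4}
  0: safe
  4: ✗ unsafe
counterexample path to 4: c

Answer: INVARIANT VIOLATED at state 4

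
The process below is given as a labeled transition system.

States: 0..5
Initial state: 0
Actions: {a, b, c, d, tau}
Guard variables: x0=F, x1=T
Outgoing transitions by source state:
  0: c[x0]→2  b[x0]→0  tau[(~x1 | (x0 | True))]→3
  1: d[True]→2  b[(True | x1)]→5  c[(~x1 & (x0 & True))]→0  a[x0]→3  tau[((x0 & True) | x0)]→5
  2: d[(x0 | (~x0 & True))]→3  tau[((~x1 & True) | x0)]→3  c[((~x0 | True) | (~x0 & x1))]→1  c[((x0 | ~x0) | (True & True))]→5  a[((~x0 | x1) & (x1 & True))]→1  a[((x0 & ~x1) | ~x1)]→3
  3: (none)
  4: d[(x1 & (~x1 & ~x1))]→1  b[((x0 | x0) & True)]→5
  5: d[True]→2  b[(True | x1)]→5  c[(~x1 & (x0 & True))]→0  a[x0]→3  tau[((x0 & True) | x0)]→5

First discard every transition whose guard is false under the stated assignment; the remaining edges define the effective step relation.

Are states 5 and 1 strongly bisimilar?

Refine partition for ~:
  P[0] = {{0,1,2,3,4,5}}
  P[1] = {{0},{1,5},{2},{3,4}}
Fixed point at round 2; 4 class(es).
5∈{1,5}, 1∈{1,5}

Answer: BISIMILAR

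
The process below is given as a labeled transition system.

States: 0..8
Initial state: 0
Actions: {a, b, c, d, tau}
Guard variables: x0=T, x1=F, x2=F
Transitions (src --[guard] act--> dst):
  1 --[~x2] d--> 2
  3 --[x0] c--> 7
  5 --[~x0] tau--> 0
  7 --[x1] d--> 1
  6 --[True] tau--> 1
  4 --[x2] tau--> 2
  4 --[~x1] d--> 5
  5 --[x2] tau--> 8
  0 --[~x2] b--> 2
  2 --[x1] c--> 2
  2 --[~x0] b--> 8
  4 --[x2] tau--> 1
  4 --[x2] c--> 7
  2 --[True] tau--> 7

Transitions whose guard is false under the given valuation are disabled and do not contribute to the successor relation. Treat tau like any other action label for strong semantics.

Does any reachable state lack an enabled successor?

Answer: DEADLOCK at state 7

Trace:
R = {0,2,7}
  0: b→2  [1 exit(s)]
  2: tau→7  [1 exit(s)]
  7: ∅  [STUCK]
Path to 7: b·tau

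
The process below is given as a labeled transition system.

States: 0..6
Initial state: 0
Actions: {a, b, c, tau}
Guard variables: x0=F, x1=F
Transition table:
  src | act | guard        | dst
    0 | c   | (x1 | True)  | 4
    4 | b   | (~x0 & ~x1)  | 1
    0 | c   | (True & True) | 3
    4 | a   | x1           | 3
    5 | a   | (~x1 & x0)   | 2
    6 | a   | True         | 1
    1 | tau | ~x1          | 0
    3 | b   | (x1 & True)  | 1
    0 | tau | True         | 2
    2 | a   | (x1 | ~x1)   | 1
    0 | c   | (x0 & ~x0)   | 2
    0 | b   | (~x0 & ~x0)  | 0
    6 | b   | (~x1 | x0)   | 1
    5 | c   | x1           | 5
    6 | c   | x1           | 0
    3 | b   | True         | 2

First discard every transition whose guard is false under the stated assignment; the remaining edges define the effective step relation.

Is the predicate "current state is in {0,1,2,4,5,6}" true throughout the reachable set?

Answer: INVARIANT VIOLATED at state 3

Working:
Allowed set {0,1,2,4,5,6}
Reach set: {0,1,2,3,4}
  0: ok
  1: ok
  2: ok
  3: ✗ unsafe
  4: ok
counterexample path to 3: c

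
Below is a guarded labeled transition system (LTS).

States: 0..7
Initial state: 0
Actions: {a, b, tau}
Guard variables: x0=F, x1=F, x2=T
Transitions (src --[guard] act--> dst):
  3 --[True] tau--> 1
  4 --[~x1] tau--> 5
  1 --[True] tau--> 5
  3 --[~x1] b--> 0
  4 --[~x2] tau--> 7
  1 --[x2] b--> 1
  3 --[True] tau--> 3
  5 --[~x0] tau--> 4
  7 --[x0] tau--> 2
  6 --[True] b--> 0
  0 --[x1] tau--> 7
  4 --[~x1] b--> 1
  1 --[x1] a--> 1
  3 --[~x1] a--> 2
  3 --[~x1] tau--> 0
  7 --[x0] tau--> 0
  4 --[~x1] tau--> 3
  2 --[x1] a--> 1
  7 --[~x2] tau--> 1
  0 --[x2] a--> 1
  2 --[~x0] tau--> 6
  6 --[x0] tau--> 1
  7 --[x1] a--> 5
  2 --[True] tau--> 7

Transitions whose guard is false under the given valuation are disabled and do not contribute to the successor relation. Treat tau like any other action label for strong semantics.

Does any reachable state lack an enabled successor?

Answer: DEADLOCK at state 7

Analysis:
R = {0,1,2,3,4,5,6,7}
  0: a→1  [1 exit(s)]
  1: b→1  tau→5  [2 exit(s)]
  2: tau→6  tau→7  [2 exit(s)]
  3: a→2  b→0  tau→0  tau→1  tau→3  [5 exit(s)]
  4: b→1  tau→3  tau→5  [3 exit(s)]
  5: tau→4  [1 exit(s)]
  6: b→0  [1 exit(s)]
  7: ∅  [STUCK]
witness 7: a·tau·tau·tau·a·tau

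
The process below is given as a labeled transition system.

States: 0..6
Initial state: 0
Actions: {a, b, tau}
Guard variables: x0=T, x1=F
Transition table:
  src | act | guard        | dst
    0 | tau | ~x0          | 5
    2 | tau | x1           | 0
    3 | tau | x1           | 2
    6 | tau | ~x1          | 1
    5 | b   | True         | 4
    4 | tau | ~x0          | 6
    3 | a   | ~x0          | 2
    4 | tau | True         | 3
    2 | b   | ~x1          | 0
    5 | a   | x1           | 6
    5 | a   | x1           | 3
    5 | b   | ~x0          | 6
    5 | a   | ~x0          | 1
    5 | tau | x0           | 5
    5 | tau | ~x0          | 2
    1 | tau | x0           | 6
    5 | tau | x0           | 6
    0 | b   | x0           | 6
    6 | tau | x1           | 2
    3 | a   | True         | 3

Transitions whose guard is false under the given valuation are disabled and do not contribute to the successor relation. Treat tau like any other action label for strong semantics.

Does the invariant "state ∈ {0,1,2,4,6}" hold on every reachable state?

Answer: INVARIANT HOLDS

Working:
Allowed set {0,1,2,4,6}
R = {0,1,6}
  0: ✓
  1: ✓
  6: ✓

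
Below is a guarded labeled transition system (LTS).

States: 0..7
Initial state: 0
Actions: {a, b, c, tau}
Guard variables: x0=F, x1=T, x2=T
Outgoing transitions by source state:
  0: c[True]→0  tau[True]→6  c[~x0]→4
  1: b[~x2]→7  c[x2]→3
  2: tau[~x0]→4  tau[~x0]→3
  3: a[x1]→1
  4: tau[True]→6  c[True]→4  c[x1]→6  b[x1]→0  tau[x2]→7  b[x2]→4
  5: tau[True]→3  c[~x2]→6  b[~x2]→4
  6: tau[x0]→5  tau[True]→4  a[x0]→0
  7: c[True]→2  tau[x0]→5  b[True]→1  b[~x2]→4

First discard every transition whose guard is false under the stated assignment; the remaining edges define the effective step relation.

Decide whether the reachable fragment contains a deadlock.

R = {0,1,2,3,4,6,7}
  0: c→0  c→4  tau→6  [deg 3]
  1: c→3  [deg 1]
  2: tau→3  tau→4  [deg 2]
  3: a→1  [deg 1]
  4: b→0  b→4  c→4  c→6  tau→6  tau→7  [deg 6]
  6: tau→4  [deg 1]
  7: b→1  c→2  [deg 2]

Answer: DEADLOCK-FREE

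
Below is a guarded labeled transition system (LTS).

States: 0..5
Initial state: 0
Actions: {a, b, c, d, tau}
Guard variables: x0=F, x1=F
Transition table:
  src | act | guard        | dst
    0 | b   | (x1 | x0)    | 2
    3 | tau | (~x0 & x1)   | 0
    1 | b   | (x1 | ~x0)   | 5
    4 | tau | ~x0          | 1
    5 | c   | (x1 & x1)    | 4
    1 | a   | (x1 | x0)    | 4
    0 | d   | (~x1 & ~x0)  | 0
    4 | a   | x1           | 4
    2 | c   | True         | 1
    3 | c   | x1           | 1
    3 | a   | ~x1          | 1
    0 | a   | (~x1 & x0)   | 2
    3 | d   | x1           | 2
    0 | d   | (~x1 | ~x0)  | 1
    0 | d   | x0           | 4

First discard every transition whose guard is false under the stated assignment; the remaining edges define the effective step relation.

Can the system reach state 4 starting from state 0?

After dropping false guards: 6 live edges.
L0 = {0}
L1 = {1}  cumulative {0,1}
L2 = {5}  cumulative {0,1,5}
R = {0,1,5}

Answer: UNREACHABLE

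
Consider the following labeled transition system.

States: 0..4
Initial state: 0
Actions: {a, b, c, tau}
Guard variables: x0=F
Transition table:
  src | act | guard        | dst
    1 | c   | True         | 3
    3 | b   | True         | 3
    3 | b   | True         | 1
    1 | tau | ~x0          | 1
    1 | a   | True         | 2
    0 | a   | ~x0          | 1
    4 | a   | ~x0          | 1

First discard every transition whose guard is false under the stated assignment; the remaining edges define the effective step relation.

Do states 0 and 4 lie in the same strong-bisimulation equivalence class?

Compute ~ classes (split until stable):
  round 0: {{0,1,2,3,4}}
  round 1: {{0,4},{1},{2},{3}}
Fixed point at round 2; 4 class(es).
0∈{0,4}, 4∈{0,4}

Answer: BISIMILAR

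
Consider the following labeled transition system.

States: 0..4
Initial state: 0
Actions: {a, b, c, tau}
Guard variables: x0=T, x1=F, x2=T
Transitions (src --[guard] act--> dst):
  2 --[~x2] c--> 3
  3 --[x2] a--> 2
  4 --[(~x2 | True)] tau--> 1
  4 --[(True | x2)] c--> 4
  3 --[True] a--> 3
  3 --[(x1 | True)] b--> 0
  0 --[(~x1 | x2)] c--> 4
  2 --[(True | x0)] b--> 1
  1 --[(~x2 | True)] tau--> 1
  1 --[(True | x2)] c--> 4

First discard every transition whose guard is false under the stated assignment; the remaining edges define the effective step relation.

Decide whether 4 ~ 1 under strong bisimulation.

Refine partition for ~:
  π0 = {{0,1,2,3,4}}
  π1 = {{0},{1,4},{2},{3}}
4 equivalence class(es) (converged in 2)
[4]={1,4}  [1]={1,4}

Answer: BISIMILAR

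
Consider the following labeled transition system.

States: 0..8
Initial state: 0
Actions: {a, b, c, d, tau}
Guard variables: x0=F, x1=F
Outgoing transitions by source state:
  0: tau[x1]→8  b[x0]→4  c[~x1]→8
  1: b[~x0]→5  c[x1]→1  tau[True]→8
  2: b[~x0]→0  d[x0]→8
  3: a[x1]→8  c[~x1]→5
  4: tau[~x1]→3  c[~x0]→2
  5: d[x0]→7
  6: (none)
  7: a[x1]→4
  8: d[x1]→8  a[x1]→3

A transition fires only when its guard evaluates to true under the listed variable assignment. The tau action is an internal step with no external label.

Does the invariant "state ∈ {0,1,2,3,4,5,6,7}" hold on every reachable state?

Inv-set: {0,1,2,3,4,5,6,7}
Reach set: {0,8}
  0: ok
  8: outside
reach 8 via c — violates

Answer: INVARIANT VIOLATED at state 8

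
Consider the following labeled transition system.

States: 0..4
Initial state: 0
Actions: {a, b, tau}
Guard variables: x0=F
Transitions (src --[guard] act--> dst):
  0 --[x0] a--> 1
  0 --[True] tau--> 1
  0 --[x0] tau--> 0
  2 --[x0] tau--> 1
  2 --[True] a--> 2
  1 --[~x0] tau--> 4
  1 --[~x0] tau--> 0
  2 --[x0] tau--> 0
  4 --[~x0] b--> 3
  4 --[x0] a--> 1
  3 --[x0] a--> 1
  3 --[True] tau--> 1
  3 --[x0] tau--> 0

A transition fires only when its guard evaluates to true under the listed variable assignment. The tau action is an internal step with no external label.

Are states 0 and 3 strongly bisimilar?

Answer: BISIMILAR

Trace:
Bisimulation quotient by refinement:
  π0 = {{0,1,2,3,4}}
  π1 = {{0,1,3},{2},{4}}
  π2 = {{0,3},{1},{2},{4}}
stable after 3 split(s): 4 block(s)
[0]={0,3}  [3]={0,3}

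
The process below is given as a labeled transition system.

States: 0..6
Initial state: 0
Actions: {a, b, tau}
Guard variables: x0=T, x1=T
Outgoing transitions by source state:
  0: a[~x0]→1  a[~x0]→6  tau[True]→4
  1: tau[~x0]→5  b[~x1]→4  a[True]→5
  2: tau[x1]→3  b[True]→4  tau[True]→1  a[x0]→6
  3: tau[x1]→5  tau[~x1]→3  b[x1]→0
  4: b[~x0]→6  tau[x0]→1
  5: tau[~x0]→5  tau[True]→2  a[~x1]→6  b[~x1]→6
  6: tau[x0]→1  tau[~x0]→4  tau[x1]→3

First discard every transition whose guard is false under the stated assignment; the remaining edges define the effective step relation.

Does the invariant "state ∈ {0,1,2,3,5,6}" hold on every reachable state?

Safe = {0,1,2,3,5,6}
R = {0,1,2,3,4,5,6}
  0: ok
  1: ok
  2: ok
  3: ok
  4: VIOLATES
  5: ok
  6: ok
witness against invariant: tau → 4

Answer: INVARIANT VIOLATED at state 4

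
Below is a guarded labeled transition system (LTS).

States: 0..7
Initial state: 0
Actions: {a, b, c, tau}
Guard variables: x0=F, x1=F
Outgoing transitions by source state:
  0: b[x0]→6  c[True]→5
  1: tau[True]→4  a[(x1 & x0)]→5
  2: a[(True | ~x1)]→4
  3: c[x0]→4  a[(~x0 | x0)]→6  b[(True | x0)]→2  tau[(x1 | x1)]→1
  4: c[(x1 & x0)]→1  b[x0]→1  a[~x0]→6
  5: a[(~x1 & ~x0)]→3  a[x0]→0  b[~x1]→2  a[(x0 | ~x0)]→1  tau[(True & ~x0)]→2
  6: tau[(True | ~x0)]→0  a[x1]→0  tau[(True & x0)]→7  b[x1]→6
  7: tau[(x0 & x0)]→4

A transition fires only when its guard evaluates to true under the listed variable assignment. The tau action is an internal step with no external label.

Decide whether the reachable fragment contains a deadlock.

Reachable = {0,1,2,3,4,5,6}
  0: c→5  [deg 1]
  1: tau→4  [deg 1]
  2: a→4  [deg 1]
  3: a→6  b→2  [deg 2]
  4: a→6  [deg 1]
  5: a→1  a→3  b→2  tau→2  [deg 4]
  6: tau→0  [deg 1]

Answer: DEADLOCK-FREE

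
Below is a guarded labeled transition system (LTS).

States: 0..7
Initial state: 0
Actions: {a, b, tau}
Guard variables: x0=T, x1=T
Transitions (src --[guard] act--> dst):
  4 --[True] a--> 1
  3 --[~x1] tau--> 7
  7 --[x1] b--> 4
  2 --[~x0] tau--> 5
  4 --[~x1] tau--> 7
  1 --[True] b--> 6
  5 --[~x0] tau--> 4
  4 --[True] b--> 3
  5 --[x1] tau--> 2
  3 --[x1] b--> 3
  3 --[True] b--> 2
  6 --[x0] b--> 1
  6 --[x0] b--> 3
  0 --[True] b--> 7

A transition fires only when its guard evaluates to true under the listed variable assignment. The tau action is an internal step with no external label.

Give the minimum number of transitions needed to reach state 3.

Answer: 3

Trace:
BFS to 3:
  depth 0: {0}
  depth 1: {7}
  depth 2: {4}
  depth 3: {1,3}
first hit 3 at d=3 via b·b·b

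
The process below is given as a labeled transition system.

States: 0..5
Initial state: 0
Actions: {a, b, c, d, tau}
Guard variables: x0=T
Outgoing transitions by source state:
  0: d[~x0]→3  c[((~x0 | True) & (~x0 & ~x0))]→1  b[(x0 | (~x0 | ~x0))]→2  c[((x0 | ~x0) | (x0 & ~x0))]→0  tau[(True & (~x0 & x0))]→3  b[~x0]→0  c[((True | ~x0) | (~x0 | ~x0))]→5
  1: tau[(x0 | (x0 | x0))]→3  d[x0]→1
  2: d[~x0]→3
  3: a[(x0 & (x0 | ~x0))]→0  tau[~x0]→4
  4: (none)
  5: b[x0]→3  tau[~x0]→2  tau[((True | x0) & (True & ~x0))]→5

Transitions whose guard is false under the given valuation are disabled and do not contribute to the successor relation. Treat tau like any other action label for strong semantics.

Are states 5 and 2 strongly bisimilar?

Answer: NOT BISIMILAR

Analysis:
Refine partition for ~:
  round 0: {{0,1,2,3,4,5}}
  round 1: {{0},{1},{2,4},{3},{5}}
Fixed point at round 2; 5 class(es).
class of 5: {5}; class of 2: {2,4}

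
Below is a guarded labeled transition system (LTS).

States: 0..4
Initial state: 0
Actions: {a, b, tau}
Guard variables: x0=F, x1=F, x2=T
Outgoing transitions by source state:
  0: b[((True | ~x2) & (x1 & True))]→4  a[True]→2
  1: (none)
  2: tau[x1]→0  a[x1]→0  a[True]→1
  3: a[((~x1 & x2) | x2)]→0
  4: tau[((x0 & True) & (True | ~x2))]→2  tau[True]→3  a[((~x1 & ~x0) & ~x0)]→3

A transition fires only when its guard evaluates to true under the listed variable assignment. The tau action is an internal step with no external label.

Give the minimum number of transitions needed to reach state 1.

Layered search for 1:
  depth 0: {0}
  depth 1: {2}
  depth 2: {1}
1 enters at depth 2; path a·a

Answer: 2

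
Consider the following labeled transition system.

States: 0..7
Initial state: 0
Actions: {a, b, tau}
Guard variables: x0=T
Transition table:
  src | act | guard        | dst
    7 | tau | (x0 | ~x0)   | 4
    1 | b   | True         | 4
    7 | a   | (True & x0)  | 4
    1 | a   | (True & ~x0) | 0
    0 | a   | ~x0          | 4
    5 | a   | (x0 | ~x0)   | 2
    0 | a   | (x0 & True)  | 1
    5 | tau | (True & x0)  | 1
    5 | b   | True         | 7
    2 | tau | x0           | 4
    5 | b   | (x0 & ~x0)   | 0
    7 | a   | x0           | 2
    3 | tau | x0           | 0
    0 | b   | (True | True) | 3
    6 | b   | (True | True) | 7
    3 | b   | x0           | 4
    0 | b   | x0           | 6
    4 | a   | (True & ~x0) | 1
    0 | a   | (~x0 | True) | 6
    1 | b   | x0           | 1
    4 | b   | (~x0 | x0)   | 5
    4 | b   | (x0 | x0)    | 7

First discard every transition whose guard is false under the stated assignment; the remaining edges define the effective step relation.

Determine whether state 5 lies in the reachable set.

Answer: REACHABLE

Analysis:
Guard filter leaves 18 enabled edge(s).
depth 0: {0}
depth 1: {1,3,6}  now seen {0,1,3,6}
depth 2: {4,7}  now seen {0,1,3,4,6,7}
depth 3: {2,5}  now seen {0,1,2,3,4,5,6,7}
R = {0,1,2,3,4,5,6,7}
Path to 5: a·b·b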